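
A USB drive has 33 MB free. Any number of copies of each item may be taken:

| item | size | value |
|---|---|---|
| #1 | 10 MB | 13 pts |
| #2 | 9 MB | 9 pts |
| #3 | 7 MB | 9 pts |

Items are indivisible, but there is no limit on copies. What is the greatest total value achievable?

Best value-per-unit is #1 at 13/10; filling with it alone gives 3×13 = 39.
Optimal mix: 1×#1 + 1×#2 + 2×#3 → size 33, value 40.

40 pts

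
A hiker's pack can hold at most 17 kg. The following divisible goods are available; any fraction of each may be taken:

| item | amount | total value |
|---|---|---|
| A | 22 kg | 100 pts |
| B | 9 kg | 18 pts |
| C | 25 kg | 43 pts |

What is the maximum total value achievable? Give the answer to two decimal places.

Take in order of value per unit:
- A (100/22 per unit): 17 of 22 → value 17×100/22 = 77.2727, running total 77.27
Total 77.27.

77.27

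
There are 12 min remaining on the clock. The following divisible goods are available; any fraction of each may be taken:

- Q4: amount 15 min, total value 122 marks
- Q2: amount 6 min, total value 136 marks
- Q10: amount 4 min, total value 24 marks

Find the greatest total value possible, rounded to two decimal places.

Take in order of value per unit:
- Q2 (136/6 per unit): all 6 → value 136, running total 136.00
- Q4 (122/15 per unit): 6 of 15 → value 6×122/15 = 48.8000, running total 184.80
Total 184.80.

184.80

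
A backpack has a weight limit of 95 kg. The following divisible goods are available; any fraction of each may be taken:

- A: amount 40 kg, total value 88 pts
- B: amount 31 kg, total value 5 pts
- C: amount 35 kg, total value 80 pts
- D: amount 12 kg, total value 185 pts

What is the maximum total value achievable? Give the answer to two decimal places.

354.29

Take in order of value per unit:
- D (185/12 per unit): all 12 → value 185, running total 185.00
- C (80/35 per unit): all 35 → value 80, running total 265.00
- A (88/40 per unit): all 40 → value 88, running total 353.00
- B (5/31 per unit): 8 of 31 → value 8×5/31 = 1.2903, running total 354.29
Total 354.29.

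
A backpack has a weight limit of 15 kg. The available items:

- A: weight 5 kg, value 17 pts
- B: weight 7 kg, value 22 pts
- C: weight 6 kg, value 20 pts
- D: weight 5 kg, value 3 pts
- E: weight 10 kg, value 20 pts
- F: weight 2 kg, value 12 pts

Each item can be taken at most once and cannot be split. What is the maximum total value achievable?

54 pts

Check high-value combinations within 15 kg:
- B+C+F: weight 7+6+2=15, value 22+20+12=54
- A+B+F: weight 5+7+2=14, value 17+22+12=51
- A+C+F: weight 5+6+2=13, value 17+20+12=49
- B+C: weight 7+6=13, value 22+20=42
Best: 54 pts.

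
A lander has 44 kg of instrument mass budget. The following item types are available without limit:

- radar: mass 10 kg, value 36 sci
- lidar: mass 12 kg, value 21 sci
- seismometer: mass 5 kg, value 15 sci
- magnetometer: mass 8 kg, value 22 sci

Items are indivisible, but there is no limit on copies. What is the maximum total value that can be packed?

145 sci

Best value-per-unit is radar at 36/10; filling with it alone gives 4×36 = 144.
Optimal mix: 3×radar + 1×seismometer + 1×magnetometer → mass 43, value 145.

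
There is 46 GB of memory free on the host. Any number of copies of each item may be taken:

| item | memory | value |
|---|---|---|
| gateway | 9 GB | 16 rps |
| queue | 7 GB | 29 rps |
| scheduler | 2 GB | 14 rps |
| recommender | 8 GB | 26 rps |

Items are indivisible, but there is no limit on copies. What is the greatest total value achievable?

322 rps

Best value-per-unit is scheduler at 14/2, and filling with it alone uses memory 23×2=46. No mix of the others beats 23×14 = 322.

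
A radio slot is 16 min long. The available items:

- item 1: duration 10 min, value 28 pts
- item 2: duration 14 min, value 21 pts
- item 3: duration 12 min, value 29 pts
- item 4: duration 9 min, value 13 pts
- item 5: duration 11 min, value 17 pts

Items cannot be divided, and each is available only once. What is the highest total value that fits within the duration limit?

29 pts

Check high-value combinations within 16 min:
- item 3: duration 12, value 29
- item 1: duration 10, value 28
- item 2: duration 14, value 21
- item 5: duration 11, value 17
Best: 29 pts.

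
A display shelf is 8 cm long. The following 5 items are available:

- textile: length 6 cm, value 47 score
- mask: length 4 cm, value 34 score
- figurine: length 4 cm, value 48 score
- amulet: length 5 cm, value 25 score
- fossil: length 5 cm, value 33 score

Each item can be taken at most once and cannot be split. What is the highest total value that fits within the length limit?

82 score

Check high-value combinations within 8 cm:
- mask+figurine: length 4+4=8, value 34+48=82
- figurine: length 4, value 48
- textile: length 6, value 47
- mask: length 4, value 34
- fossil: length 5, value 33
Best: 82 score.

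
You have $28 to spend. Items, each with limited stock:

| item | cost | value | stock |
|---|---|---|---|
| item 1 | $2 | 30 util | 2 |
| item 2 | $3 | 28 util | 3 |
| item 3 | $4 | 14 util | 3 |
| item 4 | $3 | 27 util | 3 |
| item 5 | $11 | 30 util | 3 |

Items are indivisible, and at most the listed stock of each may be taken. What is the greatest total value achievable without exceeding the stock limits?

Top feasible selections:
- 2×item 1 + 3×item 2 + 1×item 3 + 3×item 4: cost 26, value 239
- 2×item 1 + 3×item 2 + 2×item 3 + 2×item 4: cost 27, value 226
- 2×item 1 + 3×item 2 + 3×item 4: cost 22, value 225
- 2×item 1 + 2×item 2 + 2×item 3 + 3×item 4: cost 27, value 225
Best: 239 util.

239 util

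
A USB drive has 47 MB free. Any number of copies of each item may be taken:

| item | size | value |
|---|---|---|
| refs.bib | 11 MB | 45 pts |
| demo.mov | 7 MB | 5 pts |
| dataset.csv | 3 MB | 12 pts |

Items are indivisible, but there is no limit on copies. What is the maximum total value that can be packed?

Best value-per-unit is refs.bib at 45/11; filling with it alone gives 4×45 = 180.
Optimal mix: 4×refs.bib + 1×dataset.csv → size 47, value 192.

192 pts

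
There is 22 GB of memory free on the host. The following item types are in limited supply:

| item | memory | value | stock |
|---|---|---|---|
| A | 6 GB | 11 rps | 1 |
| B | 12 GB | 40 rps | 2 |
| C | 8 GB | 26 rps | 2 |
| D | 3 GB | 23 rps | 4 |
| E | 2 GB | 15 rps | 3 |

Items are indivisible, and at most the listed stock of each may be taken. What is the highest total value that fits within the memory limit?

137 rps

Best selections within memory 22 and stock limits:
- 4×D + 3×E: memory 18, value 137
- 1×C + 4×D + 1×E: memory 22, value 133
- 1×A + 4×D + 2×E: memory 22, value 133
- 1×C + 3×D + 2×E: memory 21, value 125
Best: 137 rps.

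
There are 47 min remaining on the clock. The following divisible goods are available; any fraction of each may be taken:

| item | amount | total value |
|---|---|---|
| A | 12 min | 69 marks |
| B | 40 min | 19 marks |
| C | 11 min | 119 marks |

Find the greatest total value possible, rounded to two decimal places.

199.40

Take in order of value per unit:
- C (119/11 per unit): all 11 → value 119, running total 119.00
- A (69/12 per unit): all 12 → value 69, running total 188.00
- B (19/40 per unit): 24 of 40 → value 24×19/40 = 11.4000, running total 199.40
Total 199.40.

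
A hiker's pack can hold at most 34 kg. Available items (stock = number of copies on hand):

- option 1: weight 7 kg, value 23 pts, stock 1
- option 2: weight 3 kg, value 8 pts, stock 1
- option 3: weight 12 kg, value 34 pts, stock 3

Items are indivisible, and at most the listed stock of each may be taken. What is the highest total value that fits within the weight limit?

Best selections within weight 34 and stock limits:
- 1×option 1 + 1×option 2 + 2×option 3: weight 34, value 99
- 1×option 1 + 2×option 3: weight 31, value 91
- 1×option 2 + 2×option 3: weight 27, value 76
- 2×option 3: weight 24, value 68
Best: 99 pts.

99 pts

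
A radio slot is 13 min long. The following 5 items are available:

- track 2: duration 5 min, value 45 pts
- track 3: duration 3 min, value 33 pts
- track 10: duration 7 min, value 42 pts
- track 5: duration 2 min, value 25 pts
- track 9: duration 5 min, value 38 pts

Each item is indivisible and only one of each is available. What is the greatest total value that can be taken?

116 pts

Check high-value combinations within 13 min:
- track 2+track 3+track 9: duration 5+3+5=13, value 45+33+38=116
- track 2+track 5+track 9: duration 5+2+5=12, value 45+25+38=108
- track 2+track 3+track 5: duration 5+3+2=10, value 45+33+25=103
- track 3+track 10+track 5: duration 3+7+2=12, value 33+42+25=100
- track 3+track 5+track 9: duration 3+2+5=10, value 33+25+38=96
Best: 116 pts.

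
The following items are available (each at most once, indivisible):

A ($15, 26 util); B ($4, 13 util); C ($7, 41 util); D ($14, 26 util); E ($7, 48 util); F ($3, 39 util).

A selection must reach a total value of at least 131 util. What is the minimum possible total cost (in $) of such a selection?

21

Subsets with value ≥ 131, sorted by total cost:
- B+C+E+F: cost 21, value 141
- C+D+E+F: cost 31, value 154
- A+C+E+F: cost 32, value 154
- B+C+D+E+F: cost 35, value 167
Minimum cost: 21 $.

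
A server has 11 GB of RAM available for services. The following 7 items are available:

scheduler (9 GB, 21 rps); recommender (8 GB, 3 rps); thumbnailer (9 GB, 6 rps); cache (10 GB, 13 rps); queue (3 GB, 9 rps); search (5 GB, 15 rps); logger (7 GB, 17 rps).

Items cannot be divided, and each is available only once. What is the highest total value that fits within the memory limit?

Check high-value combinations within 11 GB:
- queue+logger: memory 3+7=10, value 9+17=26
- queue+search: memory 3+5=8, value 9+15=24
- scheduler: memory 9, value 21
- logger: memory 7, value 17
Best: 26 rps.

26 rps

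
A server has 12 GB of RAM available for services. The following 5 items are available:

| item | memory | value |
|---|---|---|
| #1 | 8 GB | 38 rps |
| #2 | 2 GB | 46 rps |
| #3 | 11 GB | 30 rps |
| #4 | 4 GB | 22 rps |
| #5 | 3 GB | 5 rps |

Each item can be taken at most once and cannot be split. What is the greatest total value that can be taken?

Check high-value combinations within 12 GB:
- #1+#2: memory 8+2=10, value 38+46=84
- #2+#4+#5: memory 2+4+3=9, value 46+22+5=73
- #2+#4: memory 2+4=6, value 46+22=68
- #1+#4: memory 8+4=12, value 38+22=60
Best: 84 rps.

84 rps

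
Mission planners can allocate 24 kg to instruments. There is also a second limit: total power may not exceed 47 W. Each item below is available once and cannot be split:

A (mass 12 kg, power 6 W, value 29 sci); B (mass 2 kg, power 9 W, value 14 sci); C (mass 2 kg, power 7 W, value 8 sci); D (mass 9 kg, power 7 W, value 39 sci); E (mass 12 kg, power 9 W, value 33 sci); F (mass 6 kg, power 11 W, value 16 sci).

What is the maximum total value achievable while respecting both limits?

86 sci

Feasible sets respecting both limits:
- B+D+E: mass 23, power 25, value 86
- A+B+D: mass 23, power 22, value 82
- C+D+E: mass 23, power 23, value 80
Best: 86 sci.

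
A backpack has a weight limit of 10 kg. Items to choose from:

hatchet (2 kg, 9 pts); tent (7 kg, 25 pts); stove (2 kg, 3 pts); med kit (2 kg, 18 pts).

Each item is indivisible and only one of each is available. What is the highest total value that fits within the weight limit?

43 pts

Check high-value combinations within 10 kg:
- tent+med kit: weight 7+2=9, value 25+18=43
- hatchet+tent: weight 2+7=9, value 9+25=34
- hatchet+stove+med kit: weight 2+2+2=6, value 9+3+18=30
- tent+stove: weight 7+2=9, value 25+3=28
Best: 43 pts.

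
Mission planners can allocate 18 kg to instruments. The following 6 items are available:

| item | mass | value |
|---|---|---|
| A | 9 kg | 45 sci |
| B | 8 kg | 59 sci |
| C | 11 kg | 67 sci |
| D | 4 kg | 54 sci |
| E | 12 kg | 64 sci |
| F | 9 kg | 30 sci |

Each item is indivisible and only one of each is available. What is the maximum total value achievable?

This is a 0/1 knapsack; check combinations near the capacity.
- C+D: mass 11+4=15, value 67+54=121
- D+E: mass 4+12=16, value 54+64=118
- B+D: mass 8+4=12, value 59+54=113
- A+B: mass 9+8=17, value 45+59=104
- A+D: mass 9+4=13, value 45+54=99
Best: 121 sci.

121 sci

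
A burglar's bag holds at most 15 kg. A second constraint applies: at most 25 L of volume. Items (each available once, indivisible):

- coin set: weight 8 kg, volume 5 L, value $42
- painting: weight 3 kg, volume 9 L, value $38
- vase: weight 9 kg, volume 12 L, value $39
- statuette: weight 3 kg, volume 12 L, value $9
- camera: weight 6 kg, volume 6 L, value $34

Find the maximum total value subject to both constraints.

$80

Feasible sets respecting both limits:
- coin set+painting: weight 11, volume 14, value 80
- painting+vase: weight 12, volume 21, value 77
- coin set+camera: weight 14, volume 11, value 76
- vase+camera: weight 15, volume 18, value 73
Best: $80.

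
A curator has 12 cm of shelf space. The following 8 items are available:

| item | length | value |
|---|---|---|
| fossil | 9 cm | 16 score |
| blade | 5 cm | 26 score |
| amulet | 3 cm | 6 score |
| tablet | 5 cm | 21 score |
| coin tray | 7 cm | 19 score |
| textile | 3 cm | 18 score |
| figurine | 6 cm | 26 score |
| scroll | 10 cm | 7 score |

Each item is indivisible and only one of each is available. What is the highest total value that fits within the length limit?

52 score

Check high-value combinations within 12 cm:
- blade+figurine: length 5+6=11, value 26+26=52
- blade+amulet+textile: length 5+3+3=11, value 26+6+18=50
- amulet+textile+figurine: length 3+3+6=12, value 6+18+26=50
- blade+tablet: length 5+5=10, value 26+21=47
Best: 52 score.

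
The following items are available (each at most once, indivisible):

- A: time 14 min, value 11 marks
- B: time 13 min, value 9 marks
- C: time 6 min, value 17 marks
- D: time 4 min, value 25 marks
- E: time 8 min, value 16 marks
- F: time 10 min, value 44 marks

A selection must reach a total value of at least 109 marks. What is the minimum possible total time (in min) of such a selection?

Subsets with value ≥ 109, sorted by total time:
- B+C+D+E+F: time 41, value 111
- A+C+D+E+F: time 42, value 113
- A+B+C+D+E+F: time 55, value 122
Minimum time: 41 min.

41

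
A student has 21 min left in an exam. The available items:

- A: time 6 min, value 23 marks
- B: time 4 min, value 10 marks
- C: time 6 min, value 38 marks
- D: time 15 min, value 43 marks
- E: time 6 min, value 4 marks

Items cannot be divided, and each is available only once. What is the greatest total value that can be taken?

81 marks

Check high-value combinations within 21 min:
- C+D: time 6+15=21, value 38+43=81
- A+B+C: time 6+4+6=16, value 23+10+38=71
- A+D: time 6+15=21, value 23+43=66
Best: 81 marks.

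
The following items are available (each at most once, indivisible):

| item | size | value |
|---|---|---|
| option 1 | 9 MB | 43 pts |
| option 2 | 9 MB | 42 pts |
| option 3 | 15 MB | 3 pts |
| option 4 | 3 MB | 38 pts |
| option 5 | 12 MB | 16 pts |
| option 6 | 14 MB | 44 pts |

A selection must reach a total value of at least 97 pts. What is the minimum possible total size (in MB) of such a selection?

Subsets with value ≥ 97, sorted by total size:
- option 1+option 2+option 4: size 21, value 123
- option 1+option 4+option 5: size 24, value 97
Minimum size: 21 MB.

21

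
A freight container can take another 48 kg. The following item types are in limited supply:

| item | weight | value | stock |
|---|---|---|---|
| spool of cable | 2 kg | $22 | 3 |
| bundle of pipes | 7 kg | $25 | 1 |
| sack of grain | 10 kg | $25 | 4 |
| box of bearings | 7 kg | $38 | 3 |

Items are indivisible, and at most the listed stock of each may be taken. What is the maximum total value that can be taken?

Top feasible selections:
- 3×spool of cable + 1×bundle of pipes + 1×sack of grain + 3×box of bearings: weight 44, value 230
- 3×spool of cable + 2×sack of grain + 3×box of bearings: weight 47, value 230
- 3×spool of cable + 1×bundle of pipes + 2×sack of grain + 2×box of bearings: weight 47, value 217
- 2×spool of cable + 1×bundle of pipes + 1×sack of grain + 3×box of bearings: weight 42, value 208
Best: $230.

$230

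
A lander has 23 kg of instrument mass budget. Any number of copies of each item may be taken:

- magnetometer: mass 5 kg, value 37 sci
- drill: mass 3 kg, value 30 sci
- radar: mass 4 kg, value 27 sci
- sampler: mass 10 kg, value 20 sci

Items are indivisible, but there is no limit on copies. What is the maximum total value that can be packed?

Best value-per-unit is drill at 30/3; filling with it alone gives 7×30 = 210.
Optimal mix: 1×magnetometer + 6×drill → mass 23, value 217.

217 sci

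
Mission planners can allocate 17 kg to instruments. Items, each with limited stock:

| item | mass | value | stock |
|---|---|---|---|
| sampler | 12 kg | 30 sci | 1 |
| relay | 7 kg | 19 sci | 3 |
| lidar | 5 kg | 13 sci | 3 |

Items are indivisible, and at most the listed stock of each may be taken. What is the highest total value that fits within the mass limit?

Best selections within mass 17 and stock limits:
- 1×relay + 2×lidar: mass 17, value 45
- 1×sampler + 1×lidar: mass 17, value 43
- 3×lidar: mass 15, value 39
- 2×relay: mass 14, value 38
Best: 45 sci.

45 sci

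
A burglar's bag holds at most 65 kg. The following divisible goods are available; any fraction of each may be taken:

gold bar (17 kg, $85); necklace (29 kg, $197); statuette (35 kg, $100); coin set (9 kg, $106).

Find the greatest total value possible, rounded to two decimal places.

416.57

Take in order of value per unit:
- coin set (106/9 per unit): all 9 → value 106, running total 106.00
- necklace (197/29 per unit): all 29 → value 197, running total 303.00
- gold bar (85/17 per unit): all 17 → value 85, running total 388.00
- statuette (100/35 per unit): 10 of 35 → value 10×100/35 = 28.5714, running total 416.57
Total 416.57.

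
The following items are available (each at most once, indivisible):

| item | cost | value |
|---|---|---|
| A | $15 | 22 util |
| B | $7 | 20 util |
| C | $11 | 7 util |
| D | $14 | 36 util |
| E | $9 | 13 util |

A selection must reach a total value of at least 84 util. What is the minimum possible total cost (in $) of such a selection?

45

Subsets with value ≥ 84, sorted by total cost:
- A+B+D+E: cost 45, value 91
- A+B+C+D: cost 47, value 85
- A+B+C+D+E: cost 56, value 98
Minimum cost: 45 $.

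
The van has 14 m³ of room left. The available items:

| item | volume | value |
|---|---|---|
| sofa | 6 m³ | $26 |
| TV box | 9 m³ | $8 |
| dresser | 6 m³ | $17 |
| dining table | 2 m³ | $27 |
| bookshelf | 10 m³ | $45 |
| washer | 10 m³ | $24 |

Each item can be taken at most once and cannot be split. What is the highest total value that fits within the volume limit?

$72

Check high-value combinations within 14 m³:
- dining table+bookshelf: volume 2+10=12, value 27+45=72
- sofa+dresser+dining table: volume 6+6+2=14, value 26+17+27=70
- sofa+dining table: volume 6+2=8, value 26+27=53
- dining table+washer: volume 2+10=12, value 27+24=51
Best: $72.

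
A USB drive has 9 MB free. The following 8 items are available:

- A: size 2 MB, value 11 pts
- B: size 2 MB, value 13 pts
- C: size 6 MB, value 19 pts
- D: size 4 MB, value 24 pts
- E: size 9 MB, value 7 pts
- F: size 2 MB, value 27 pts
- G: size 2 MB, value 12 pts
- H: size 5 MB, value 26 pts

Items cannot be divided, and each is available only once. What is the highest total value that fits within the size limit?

Check high-value combinations within 9 MB:
- B+F+H: size 2+2+5=9, value 13+27+26=66
- F+G+H: size 2+2+5=9, value 27+12+26=65
- B+D+F: size 2+4+2=8, value 13+24+27=64
- A+F+H: size 2+2+5=9, value 11+27+26=64
- A+B+F+G: size 2+2+2+2=8, value 11+13+27+12=63
Best: 66 pts.

66 pts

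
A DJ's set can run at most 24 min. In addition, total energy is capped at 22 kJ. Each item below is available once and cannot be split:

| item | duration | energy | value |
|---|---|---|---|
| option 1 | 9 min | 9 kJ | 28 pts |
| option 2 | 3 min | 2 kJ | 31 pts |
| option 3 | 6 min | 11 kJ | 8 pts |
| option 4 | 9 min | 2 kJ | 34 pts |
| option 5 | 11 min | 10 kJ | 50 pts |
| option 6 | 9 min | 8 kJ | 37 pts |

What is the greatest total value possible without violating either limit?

118 pts

Feasible sets respecting both limits:
- option 2+option 5+option 6: duration 23, energy 20, value 118
- option 2+option 4+option 5: duration 23, energy 14, value 115
- option 1+option 2+option 5: duration 23, energy 21, value 109
- option 2+option 4+option 6: duration 21, energy 12, value 102
Best: 118 pts.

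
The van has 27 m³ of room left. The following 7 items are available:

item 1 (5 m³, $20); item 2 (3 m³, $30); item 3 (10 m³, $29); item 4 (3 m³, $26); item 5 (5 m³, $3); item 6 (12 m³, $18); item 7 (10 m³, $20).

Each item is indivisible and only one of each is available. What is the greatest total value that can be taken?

$108

This is a 0/1 knapsack; check combinations near the capacity.
- item 1+item 2+item 3+item 4+item 5: volume 5+3+10+3+5=26, value 20+30+29+26+3=108
- item 1+item 2+item 3+item 4: volume 5+3+10+3=21, value 20+30+29+26=105
- item 2+item 3+item 4+item 7: volume 3+10+3+10=26, value 30+29+26+20=105
- item 1+item 2+item 4+item 5+item 7: volume 5+3+3+5+10=26, value 20+30+26+3+20=99
- item 1+item 2+item 4+item 7: volume 5+3+3+10=21, value 20+30+26+20=96
Best: $108.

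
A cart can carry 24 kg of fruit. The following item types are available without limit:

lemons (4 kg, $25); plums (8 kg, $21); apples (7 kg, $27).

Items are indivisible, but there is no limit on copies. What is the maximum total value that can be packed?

Best value-per-unit is lemons at 25/4, and filling with it alone uses weight 6×4=24. No mix of the others beats 6×25 = 150.

$150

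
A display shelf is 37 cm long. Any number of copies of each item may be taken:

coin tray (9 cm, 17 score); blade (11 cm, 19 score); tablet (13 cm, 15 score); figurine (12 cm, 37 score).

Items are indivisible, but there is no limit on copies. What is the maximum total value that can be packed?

111 score

Best value-per-unit is figurine at 37/12, and filling with it alone uses length 3×12=36. No mix of the others beats 3×37 = 111.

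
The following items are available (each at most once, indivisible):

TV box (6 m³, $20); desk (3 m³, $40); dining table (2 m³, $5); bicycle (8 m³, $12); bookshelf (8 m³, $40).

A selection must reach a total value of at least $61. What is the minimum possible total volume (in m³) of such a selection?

Subsets with value ≥ 61, sorted by total volume:
- desk+bookshelf: volume 11, value 80
- TV box+desk+dining table: volume 11, value 65
- desk+dining table+bookshelf: volume 13, value 85
Minimum volume: 11 m³.

11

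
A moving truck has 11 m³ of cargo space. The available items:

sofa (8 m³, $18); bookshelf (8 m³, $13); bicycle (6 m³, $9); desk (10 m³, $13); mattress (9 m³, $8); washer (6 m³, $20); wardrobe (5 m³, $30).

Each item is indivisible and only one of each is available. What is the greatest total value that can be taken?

Check high-value combinations within 11 m³:
- washer+wardrobe: volume 6+5=11, value 20+30=50
- bicycle+wardrobe: volume 6+5=11, value 9+30=39
- wardrobe: volume 5, value 30
Best: $50.

$50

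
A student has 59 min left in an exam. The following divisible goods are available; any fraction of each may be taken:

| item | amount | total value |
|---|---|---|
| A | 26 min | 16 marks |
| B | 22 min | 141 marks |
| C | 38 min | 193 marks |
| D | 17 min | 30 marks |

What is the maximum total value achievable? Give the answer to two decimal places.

Take in order of value per unit:
- B (141/22 per unit): all 22 → value 141, running total 141.00
- C (193/38 per unit): 37 of 38 → value 37×193/38 = 187.9211, running total 328.92
Total 328.92.

328.92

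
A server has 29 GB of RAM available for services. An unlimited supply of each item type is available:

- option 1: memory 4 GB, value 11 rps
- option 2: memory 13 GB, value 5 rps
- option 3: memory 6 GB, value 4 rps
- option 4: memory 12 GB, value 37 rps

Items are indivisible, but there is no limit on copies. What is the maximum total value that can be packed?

Best value-per-unit is option 4 at 37/12; filling with it alone gives 2×37 = 74.
Optimal mix: 1×option 1 + 2×option 4 → memory 28, value 85.

85 rps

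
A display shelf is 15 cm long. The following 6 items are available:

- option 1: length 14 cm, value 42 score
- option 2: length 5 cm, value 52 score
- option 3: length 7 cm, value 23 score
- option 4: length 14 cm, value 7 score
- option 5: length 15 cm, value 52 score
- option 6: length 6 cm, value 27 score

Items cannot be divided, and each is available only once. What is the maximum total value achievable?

79 score

Check high-value combinations within 15 cm:
- option 2+option 6: length 5+6=11, value 52+27=79
- option 2+option 3: length 5+7=12, value 52+23=75
- option 2: length 5, value 52
- option 5: length 15, value 52
Best: 79 score.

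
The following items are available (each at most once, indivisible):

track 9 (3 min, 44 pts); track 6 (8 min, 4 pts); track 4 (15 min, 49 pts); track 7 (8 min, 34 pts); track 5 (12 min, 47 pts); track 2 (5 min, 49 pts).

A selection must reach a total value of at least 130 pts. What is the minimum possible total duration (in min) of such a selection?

20

Subsets with value ≥ 130, sorted by total duration:
- track 9+track 5+track 2: duration 20, value 140
- track 9+track 4+track 2: duration 23, value 142
- track 9+track 6+track 7+track 2: duration 24, value 131
- track 7+track 5+track 2: duration 25, value 130
Minimum duration: 20 min.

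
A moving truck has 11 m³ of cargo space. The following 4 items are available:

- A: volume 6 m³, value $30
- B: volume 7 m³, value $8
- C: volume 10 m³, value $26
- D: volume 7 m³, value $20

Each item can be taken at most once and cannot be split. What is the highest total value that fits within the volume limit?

Check high-value combinations within 11 m³:
- A: volume 6, value 30
- C: volume 10, value 26
- D: volume 7, value 20
Best: $30.

$30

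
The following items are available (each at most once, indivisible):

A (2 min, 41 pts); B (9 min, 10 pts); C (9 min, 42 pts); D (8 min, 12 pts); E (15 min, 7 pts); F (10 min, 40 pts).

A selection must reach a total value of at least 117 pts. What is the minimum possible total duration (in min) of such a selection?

21

Subsets with value ≥ 117, sorted by total duration:
- A+C+F: duration 21, value 123
- A+C+D+F: duration 29, value 135
- A+B+C+F: duration 30, value 133
Minimum duration: 21 min.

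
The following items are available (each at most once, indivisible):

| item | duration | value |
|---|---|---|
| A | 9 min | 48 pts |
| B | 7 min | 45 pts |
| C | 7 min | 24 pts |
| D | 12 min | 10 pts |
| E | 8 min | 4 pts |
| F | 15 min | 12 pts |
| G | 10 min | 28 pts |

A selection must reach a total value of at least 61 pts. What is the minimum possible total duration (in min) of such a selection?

14

Subsets with value ≥ 61, sorted by total duration:
- B+C: duration 14, value 69
- A+B: duration 16, value 93
- A+C: duration 16, value 72
Minimum duration: 14 min.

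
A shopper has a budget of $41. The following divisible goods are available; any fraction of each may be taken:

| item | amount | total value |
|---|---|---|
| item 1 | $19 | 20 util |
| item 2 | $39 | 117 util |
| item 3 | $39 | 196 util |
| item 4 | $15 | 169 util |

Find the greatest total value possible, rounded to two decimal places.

Take in order of value per unit:
- item 4 (169/15 per unit): all 15 → value 169, running total 169.00
- item 3 (196/39 per unit): 26 of 39 → value 26×196/39 = 130.6667, running total 299.67
Total 299.67.

299.67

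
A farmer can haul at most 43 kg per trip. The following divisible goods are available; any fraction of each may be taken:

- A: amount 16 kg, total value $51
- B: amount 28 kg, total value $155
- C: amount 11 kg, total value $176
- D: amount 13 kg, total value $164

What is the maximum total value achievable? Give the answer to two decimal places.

Take in order of value per unit:
- C (176/11 per unit): all 11 → value 176, running total 176.00
- D (164/13 per unit): all 13 → value 164, running total 340.00
- B (155/28 per unit): 19 of 28 → value 19×155/28 = 105.1786, running total 445.18
Total 445.18.

445.18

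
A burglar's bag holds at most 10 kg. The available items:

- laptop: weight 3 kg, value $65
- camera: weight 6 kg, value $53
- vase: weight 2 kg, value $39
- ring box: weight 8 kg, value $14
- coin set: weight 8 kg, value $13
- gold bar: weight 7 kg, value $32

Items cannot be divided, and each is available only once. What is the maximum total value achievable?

$118

Check high-value combinations within 10 kg:
- laptop+camera: weight 3+6=9, value 65+53=118
- laptop+vase: weight 3+2=5, value 65+39=104
- laptop+gold bar: weight 3+7=10, value 65+32=97
- camera+vase: weight 6+2=8, value 53+39=92
Best: $118.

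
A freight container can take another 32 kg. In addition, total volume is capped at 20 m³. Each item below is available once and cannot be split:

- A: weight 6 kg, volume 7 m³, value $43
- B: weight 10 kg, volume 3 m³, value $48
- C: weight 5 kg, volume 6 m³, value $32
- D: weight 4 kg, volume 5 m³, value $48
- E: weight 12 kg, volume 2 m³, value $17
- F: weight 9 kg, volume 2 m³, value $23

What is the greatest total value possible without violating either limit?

$162

Feasible sets respecting both limits:
- A+B+D+F: weight 29, volume 17, value 162
- A+B+D+E: weight 32, volume 17, value 156
- B+C+D+F: weight 28, volume 16, value 151
- A+B+C+F: weight 30, volume 18, value 146
Best: $162.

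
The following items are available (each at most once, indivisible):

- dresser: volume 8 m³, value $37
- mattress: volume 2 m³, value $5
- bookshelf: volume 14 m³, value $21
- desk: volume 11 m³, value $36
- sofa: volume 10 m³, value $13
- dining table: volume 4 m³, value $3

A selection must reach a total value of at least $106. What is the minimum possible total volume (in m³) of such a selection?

Subsets with value ≥ 106, sorted by total volume:
- dresser+bookshelf+desk+sofa: volume 43, value 107
- dresser+mattress+bookshelf+desk+sofa: volume 45, value 112
- dresser+bookshelf+desk+sofa+dining table: volume 47, value 110
- dresser+mattress+bookshelf+desk+sofa+dining table: volume 49, value 115
Minimum volume: 43 m³.

43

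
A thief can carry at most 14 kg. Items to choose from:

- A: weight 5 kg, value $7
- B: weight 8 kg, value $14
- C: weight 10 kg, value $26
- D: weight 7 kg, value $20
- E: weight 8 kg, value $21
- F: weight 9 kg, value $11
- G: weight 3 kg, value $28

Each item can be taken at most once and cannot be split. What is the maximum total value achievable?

$54

Check high-value combinations within 14 kg:
- C+G: weight 10+3=13, value 26+28=54
- E+G: weight 8+3=11, value 21+28=49
- D+G: weight 7+3=10, value 20+28=48
Best: $54.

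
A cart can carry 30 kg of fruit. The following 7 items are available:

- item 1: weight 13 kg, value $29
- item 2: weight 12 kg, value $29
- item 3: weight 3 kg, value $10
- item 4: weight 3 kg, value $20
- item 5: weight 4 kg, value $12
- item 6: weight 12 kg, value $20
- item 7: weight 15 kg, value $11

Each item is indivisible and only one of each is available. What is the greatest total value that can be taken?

$79

Check high-value combinations within 30 kg:
- item 2+item 3+item 4+item 6: weight 12+3+3+12=30, value 29+10+20+20=79
- item 1+item 2+item 4: weight 13+12+3=28, value 29+29+20=78
- item 2+item 3+item 4+item 5: weight 12+3+3+4=22, value 29+10+20+12=71
- item 1+item 3+item 4+item 5: weight 13+3+3+4=23, value 29+10+20+12=71
Best: $79.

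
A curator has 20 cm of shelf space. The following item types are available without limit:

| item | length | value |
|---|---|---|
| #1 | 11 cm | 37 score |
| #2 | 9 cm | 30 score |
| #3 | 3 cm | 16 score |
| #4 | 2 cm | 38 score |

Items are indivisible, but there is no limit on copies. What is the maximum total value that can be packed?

Best value-per-unit is #4 at 38/2, and filling with it alone uses length 10×2=20. No mix of the others beats 10×38 = 380.

380 score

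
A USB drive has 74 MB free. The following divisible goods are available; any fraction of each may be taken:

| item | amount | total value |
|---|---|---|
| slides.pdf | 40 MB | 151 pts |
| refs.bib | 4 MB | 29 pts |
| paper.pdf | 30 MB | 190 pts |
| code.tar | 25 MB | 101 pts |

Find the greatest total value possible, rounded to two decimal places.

Take in order of value per unit:
- refs.bib (29/4 per unit): all 4 → value 29, running total 29.00
- paper.pdf (190/30 per unit): all 30 → value 190, running total 219.00
- code.tar (101/25 per unit): all 25 → value 101, running total 320.00
- slides.pdf (151/40 per unit): 15 of 40 → value 15×151/40 = 56.6250, running total 376.63
Total 376.63.

376.63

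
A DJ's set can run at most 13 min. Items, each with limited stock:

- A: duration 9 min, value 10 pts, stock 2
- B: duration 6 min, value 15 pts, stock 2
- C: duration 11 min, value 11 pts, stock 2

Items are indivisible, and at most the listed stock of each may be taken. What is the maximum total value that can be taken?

Best selections within duration 13 and stock limits:
- 2×B: duration 12, value 30
- 1×B: duration 6, value 15
- 1×C: duration 11, value 11
Best: 30 pts.

30 pts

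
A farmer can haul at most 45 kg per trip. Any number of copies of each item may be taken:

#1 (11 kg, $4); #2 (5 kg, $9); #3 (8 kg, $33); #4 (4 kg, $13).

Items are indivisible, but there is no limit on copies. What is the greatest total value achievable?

Best value-per-unit is #3 at 33/8; filling with it alone gives 5×33 = 165.
Optimal mix: 5×#3 + 1×#4 → weight 44, value 178.

$178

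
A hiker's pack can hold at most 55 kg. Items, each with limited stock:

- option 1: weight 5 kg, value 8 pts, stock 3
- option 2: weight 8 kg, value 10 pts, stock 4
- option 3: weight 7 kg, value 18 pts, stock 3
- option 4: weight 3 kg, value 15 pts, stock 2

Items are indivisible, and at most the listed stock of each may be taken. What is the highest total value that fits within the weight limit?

120 pts

Top feasible selections:
- 2×option 1 + 2×option 2 + 3×option 3 + 2×option 4: weight 53, value 120
- 3×option 1 + 1×option 2 + 3×option 3 + 2×option 4: weight 50, value 118
- 3×option 2 + 3×option 3 + 2×option 4: weight 51, value 114
Best: 120 pts.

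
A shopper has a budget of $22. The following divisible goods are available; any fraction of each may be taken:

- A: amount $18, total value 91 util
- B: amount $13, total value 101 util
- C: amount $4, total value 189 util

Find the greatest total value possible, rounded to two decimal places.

315.28

Take in order of value per unit:
- C (189/4 per unit): all 4 → value 189, running total 189.00
- B (101/13 per unit): all 13 → value 101, running total 290.00
- A (91/18 per unit): 5 of 18 → value 5×91/18 = 25.2778, running total 315.28
Total 315.28.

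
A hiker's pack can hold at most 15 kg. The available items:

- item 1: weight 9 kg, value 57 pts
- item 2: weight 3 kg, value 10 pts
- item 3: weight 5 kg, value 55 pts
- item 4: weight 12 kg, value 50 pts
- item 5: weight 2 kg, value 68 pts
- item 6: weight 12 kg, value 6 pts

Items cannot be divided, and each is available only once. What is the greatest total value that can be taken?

Check high-value combinations within 15 kg:
- item 1+item 2+item 5: weight 9+3+2=14, value 57+10+68=135
- item 2+item 3+item 5: weight 3+5+2=10, value 10+55+68=133
- item 1+item 5: weight 9+2=11, value 57+68=125
- item 3+item 5: weight 5+2=7, value 55+68=123
Best: 135 pts.

135 pts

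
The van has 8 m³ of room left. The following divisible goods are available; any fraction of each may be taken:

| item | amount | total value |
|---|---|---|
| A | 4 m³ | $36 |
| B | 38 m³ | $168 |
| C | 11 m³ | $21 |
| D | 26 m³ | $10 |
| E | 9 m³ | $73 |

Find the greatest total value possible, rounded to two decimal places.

68.44

Take in order of value per unit:
- A (36/4 per unit): all 4 → value 36, running total 36.00
- E (73/9 per unit): 4 of 9 → value 4×73/9 = 32.4444, running total 68.44
Total 68.44.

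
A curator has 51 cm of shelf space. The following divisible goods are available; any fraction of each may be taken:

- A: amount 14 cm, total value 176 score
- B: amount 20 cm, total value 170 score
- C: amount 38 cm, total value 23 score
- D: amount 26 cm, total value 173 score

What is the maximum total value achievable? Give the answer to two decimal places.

Take in order of value per unit:
- A (176/14 per unit): all 14 → value 176, running total 176.00
- B (170/20 per unit): all 20 → value 170, running total 346.00
- D (173/26 per unit): 17 of 26 → value 17×173/26 = 113.1154, running total 459.12
Total 459.12.

459.12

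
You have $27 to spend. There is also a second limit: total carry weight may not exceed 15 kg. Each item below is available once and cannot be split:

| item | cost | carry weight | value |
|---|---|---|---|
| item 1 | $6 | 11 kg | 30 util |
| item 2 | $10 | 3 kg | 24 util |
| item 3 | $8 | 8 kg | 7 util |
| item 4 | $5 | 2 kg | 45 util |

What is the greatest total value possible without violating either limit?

76 util

Feasible sets respecting both limits:
- item 2+item 3+item 4: cost 23, carry weight 13, value 76
- item 1+item 4: cost 11, carry weight 13, value 75
- item 2+item 4: cost 15, carry weight 5, value 69
Best: 76 util.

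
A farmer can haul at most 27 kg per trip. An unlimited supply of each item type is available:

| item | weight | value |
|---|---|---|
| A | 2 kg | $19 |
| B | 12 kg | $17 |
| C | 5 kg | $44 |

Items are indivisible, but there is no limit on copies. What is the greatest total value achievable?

$253

Best value-per-unit is A at 19/2; filling with it alone gives 13×19 = 247.
Optimal mix: 11×A + 1×C → weight 27, value 253.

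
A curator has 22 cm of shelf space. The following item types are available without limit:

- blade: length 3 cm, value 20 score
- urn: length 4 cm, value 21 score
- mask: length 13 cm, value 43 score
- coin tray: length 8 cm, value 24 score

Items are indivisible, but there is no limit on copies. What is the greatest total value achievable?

141 score

Best value-per-unit is blade at 20/3; filling with it alone gives 7×20 = 140.
Optimal mix: 6×blade + 1×urn → length 22, value 141.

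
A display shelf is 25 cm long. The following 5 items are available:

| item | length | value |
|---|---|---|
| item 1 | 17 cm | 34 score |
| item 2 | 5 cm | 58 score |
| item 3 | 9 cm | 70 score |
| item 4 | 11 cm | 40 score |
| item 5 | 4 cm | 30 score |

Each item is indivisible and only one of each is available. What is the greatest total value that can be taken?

Check high-value combinations within 25 cm:
- item 2+item 3+item 4: length 5+9+11=25, value 58+70+40=168
- item 2+item 3+item 5: length 5+9+4=18, value 58+70+30=158
- item 3+item 4+item 5: length 9+11+4=24, value 70+40+30=140
Best: 168 score.

168 score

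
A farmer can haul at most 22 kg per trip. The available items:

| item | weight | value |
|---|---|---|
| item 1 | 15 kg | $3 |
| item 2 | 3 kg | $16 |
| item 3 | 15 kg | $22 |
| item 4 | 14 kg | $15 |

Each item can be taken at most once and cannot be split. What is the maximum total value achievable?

Check high-value combinations within 22 kg:
- item 2+item 3: weight 3+15=18, value 16+22=38
- item 2+item 4: weight 3+14=17, value 16+15=31
- item 3: weight 15, value 22
Best: $38.

$38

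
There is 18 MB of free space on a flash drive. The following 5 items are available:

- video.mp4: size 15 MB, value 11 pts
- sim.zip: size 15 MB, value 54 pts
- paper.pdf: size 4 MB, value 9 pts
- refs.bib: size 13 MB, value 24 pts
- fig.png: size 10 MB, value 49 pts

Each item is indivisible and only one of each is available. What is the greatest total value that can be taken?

58 pts

Check high-value combinations within 18 MB:
- paper.pdf+fig.png: size 4+10=14, value 9+49=58
- sim.zip: size 15, value 54
- fig.png: size 10, value 49
- paper.pdf+refs.bib: size 4+13=17, value 9+24=33
- refs.bib: size 13, value 24
Best: 58 pts.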